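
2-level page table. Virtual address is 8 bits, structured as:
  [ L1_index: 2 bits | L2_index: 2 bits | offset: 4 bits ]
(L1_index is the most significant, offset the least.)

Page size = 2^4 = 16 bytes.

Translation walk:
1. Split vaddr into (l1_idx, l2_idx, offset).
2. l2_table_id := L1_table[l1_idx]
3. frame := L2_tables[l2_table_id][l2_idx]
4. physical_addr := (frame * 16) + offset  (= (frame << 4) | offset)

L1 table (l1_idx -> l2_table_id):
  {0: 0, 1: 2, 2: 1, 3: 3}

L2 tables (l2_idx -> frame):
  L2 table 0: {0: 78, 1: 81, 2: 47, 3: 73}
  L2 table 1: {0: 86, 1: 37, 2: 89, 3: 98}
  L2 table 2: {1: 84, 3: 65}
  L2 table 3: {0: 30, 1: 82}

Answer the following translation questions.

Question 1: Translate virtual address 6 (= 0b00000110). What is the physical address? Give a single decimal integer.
vaddr = 6 = 0b00000110
Split: l1_idx=0, l2_idx=0, offset=6
L1[0] = 0
L2[0][0] = 78
paddr = 78 * 16 + 6 = 1254

Answer: 1254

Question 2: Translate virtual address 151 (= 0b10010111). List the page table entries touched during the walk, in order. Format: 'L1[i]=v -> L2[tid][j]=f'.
vaddr = 151 = 0b10010111
Split: l1_idx=2, l2_idx=1, offset=7

Answer: L1[2]=1 -> L2[1][1]=37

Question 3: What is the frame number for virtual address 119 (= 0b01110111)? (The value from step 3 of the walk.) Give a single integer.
Answer: 65

Derivation:
vaddr = 119: l1_idx=1, l2_idx=3
L1[1] = 2; L2[2][3] = 65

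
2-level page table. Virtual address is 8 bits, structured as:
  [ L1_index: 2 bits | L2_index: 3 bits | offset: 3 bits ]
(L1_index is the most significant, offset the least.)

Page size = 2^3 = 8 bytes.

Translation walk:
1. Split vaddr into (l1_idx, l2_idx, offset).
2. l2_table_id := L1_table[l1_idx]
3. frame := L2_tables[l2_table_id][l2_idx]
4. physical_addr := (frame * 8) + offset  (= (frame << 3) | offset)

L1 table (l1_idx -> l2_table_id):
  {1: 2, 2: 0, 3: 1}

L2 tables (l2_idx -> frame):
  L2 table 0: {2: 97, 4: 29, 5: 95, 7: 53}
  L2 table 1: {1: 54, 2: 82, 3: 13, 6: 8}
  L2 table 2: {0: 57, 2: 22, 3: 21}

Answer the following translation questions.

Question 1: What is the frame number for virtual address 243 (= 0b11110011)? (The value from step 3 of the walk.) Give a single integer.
Answer: 8

Derivation:
vaddr = 243: l1_idx=3, l2_idx=6
L1[3] = 1; L2[1][6] = 8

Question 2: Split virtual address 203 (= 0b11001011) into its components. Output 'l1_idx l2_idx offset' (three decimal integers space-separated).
Answer: 3 1 3

Derivation:
vaddr = 203 = 0b11001011
  top 2 bits -> l1_idx = 3
  next 3 bits -> l2_idx = 1
  bottom 3 bits -> offset = 3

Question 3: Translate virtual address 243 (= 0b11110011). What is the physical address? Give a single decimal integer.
vaddr = 243 = 0b11110011
Split: l1_idx=3, l2_idx=6, offset=3
L1[3] = 1
L2[1][6] = 8
paddr = 8 * 8 + 3 = 67

Answer: 67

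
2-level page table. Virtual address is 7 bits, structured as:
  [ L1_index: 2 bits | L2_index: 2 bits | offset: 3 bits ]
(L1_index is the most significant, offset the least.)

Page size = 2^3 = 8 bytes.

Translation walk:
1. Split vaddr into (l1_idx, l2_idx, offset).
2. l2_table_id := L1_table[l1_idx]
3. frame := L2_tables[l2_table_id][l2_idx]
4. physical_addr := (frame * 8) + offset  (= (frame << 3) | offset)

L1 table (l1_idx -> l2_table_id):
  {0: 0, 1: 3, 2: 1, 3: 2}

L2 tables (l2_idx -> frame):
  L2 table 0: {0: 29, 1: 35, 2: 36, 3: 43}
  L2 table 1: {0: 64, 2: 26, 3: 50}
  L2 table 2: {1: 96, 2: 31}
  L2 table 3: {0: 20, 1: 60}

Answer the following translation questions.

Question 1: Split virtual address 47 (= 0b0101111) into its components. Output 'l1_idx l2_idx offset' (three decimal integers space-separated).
vaddr = 47 = 0b0101111
  top 2 bits -> l1_idx = 1
  next 2 bits -> l2_idx = 1
  bottom 3 bits -> offset = 7

Answer: 1 1 7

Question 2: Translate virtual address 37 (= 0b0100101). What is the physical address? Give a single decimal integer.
Answer: 165

Derivation:
vaddr = 37 = 0b0100101
Split: l1_idx=1, l2_idx=0, offset=5
L1[1] = 3
L2[3][0] = 20
paddr = 20 * 8 + 5 = 165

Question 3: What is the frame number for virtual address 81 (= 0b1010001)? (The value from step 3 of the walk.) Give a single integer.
vaddr = 81: l1_idx=2, l2_idx=2
L1[2] = 1; L2[1][2] = 26

Answer: 26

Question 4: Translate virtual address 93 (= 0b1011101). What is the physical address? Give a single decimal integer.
vaddr = 93 = 0b1011101
Split: l1_idx=2, l2_idx=3, offset=5
L1[2] = 1
L2[1][3] = 50
paddr = 50 * 8 + 5 = 405

Answer: 405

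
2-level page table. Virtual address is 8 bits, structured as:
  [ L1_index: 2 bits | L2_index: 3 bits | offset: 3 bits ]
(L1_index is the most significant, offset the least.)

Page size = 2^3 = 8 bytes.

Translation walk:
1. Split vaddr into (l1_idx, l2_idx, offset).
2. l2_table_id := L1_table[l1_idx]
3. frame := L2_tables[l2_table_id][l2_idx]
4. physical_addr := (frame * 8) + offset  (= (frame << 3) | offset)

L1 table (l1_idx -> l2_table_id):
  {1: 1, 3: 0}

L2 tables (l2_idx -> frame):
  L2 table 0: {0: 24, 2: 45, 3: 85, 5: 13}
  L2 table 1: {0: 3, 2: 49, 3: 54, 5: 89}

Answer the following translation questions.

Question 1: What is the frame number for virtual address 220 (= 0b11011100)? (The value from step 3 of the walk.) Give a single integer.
Answer: 85

Derivation:
vaddr = 220: l1_idx=3, l2_idx=3
L1[3] = 0; L2[0][3] = 85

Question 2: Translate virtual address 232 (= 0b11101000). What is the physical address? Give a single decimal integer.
vaddr = 232 = 0b11101000
Split: l1_idx=3, l2_idx=5, offset=0
L1[3] = 0
L2[0][5] = 13
paddr = 13 * 8 + 0 = 104

Answer: 104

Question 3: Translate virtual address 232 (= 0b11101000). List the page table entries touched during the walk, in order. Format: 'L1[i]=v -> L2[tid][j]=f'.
Answer: L1[3]=0 -> L2[0][5]=13

Derivation:
vaddr = 232 = 0b11101000
Split: l1_idx=3, l2_idx=5, offset=0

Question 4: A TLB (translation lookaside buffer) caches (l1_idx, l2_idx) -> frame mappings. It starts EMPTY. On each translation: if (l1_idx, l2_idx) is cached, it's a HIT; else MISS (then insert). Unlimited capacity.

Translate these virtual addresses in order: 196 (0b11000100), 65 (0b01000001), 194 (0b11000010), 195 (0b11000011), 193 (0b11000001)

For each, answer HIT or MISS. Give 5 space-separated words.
Answer: MISS MISS HIT HIT HIT

Derivation:
vaddr=196: (3,0) not in TLB -> MISS, insert
vaddr=65: (1,0) not in TLB -> MISS, insert
vaddr=194: (3,0) in TLB -> HIT
vaddr=195: (3,0) in TLB -> HIT
vaddr=193: (3,0) in TLB -> HIT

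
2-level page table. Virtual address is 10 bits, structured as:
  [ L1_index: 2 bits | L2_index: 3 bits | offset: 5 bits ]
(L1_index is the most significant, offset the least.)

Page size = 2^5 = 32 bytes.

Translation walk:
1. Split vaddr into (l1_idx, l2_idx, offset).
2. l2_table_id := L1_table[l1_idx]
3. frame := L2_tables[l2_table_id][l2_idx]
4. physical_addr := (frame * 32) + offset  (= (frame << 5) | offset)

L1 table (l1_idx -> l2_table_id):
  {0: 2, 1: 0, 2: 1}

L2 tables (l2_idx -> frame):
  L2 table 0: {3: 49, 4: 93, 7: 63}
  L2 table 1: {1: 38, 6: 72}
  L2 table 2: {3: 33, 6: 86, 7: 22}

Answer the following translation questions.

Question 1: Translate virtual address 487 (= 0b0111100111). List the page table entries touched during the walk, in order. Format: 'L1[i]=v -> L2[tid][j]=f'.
Answer: L1[1]=0 -> L2[0][7]=63

Derivation:
vaddr = 487 = 0b0111100111
Split: l1_idx=1, l2_idx=7, offset=7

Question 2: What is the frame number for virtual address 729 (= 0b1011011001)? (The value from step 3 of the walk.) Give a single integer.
Answer: 72

Derivation:
vaddr = 729: l1_idx=2, l2_idx=6
L1[2] = 1; L2[1][6] = 72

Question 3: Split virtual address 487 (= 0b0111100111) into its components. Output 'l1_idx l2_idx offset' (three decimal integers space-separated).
Answer: 1 7 7

Derivation:
vaddr = 487 = 0b0111100111
  top 2 bits -> l1_idx = 1
  next 3 bits -> l2_idx = 7
  bottom 5 bits -> offset = 7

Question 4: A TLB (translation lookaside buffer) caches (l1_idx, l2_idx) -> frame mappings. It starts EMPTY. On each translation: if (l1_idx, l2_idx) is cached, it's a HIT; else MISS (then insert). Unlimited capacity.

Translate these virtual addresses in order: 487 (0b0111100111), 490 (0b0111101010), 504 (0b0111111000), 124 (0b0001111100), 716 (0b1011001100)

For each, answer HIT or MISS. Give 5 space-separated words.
Answer: MISS HIT HIT MISS MISS

Derivation:
vaddr=487: (1,7) not in TLB -> MISS, insert
vaddr=490: (1,7) in TLB -> HIT
vaddr=504: (1,7) in TLB -> HIT
vaddr=124: (0,3) not in TLB -> MISS, insert
vaddr=716: (2,6) not in TLB -> MISS, insert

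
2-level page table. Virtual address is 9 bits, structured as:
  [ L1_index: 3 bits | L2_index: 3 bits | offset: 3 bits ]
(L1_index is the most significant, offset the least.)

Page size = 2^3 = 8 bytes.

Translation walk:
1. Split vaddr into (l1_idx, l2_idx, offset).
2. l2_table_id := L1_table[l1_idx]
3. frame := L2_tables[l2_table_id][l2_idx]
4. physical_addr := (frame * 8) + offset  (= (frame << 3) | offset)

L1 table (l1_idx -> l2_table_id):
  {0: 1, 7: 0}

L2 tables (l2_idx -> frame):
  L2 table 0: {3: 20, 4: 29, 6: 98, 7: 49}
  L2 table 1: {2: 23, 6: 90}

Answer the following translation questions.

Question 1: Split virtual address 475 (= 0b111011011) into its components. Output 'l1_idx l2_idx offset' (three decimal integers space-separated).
Answer: 7 3 3

Derivation:
vaddr = 475 = 0b111011011
  top 3 bits -> l1_idx = 7
  next 3 bits -> l2_idx = 3
  bottom 3 bits -> offset = 3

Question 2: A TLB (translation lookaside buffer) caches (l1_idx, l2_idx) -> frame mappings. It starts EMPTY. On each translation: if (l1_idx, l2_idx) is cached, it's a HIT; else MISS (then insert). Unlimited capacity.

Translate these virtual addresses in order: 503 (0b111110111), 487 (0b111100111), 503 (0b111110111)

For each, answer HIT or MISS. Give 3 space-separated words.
Answer: MISS MISS HIT

Derivation:
vaddr=503: (7,6) not in TLB -> MISS, insert
vaddr=487: (7,4) not in TLB -> MISS, insert
vaddr=503: (7,6) in TLB -> HIT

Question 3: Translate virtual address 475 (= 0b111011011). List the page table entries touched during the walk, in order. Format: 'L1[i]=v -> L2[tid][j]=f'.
Answer: L1[7]=0 -> L2[0][3]=20

Derivation:
vaddr = 475 = 0b111011011
Split: l1_idx=7, l2_idx=3, offset=3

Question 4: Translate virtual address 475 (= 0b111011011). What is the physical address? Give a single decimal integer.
vaddr = 475 = 0b111011011
Split: l1_idx=7, l2_idx=3, offset=3
L1[7] = 0
L2[0][3] = 20
paddr = 20 * 8 + 3 = 163

Answer: 163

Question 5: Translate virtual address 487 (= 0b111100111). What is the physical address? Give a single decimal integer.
vaddr = 487 = 0b111100111
Split: l1_idx=7, l2_idx=4, offset=7
L1[7] = 0
L2[0][4] = 29
paddr = 29 * 8 + 7 = 239

Answer: 239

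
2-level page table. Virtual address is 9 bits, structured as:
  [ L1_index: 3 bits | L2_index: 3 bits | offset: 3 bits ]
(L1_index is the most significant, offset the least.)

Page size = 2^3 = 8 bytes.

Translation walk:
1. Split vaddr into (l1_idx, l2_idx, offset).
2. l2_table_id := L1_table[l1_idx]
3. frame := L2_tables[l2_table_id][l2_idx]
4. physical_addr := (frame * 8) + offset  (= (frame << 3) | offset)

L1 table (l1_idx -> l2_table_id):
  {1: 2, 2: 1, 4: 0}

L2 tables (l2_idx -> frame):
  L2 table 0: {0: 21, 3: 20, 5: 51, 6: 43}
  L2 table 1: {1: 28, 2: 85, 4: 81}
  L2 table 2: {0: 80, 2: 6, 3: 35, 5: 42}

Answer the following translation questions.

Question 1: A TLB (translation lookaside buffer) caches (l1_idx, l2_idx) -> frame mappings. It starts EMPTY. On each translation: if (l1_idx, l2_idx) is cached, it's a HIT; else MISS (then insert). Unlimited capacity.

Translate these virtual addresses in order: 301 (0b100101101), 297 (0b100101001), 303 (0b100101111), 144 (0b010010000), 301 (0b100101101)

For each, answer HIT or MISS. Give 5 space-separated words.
vaddr=301: (4,5) not in TLB -> MISS, insert
vaddr=297: (4,5) in TLB -> HIT
vaddr=303: (4,5) in TLB -> HIT
vaddr=144: (2,2) not in TLB -> MISS, insert
vaddr=301: (4,5) in TLB -> HIT

Answer: MISS HIT HIT MISS HIT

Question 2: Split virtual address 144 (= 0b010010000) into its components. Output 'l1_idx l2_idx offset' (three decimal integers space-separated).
Answer: 2 2 0

Derivation:
vaddr = 144 = 0b010010000
  top 3 bits -> l1_idx = 2
  next 3 bits -> l2_idx = 2
  bottom 3 bits -> offset = 0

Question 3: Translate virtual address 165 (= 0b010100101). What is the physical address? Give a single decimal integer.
Answer: 653

Derivation:
vaddr = 165 = 0b010100101
Split: l1_idx=2, l2_idx=4, offset=5
L1[2] = 1
L2[1][4] = 81
paddr = 81 * 8 + 5 = 653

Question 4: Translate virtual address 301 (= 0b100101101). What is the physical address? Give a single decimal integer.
vaddr = 301 = 0b100101101
Split: l1_idx=4, l2_idx=5, offset=5
L1[4] = 0
L2[0][5] = 51
paddr = 51 * 8 + 5 = 413

Answer: 413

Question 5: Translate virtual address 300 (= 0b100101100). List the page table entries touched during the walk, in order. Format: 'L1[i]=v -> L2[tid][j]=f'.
Answer: L1[4]=0 -> L2[0][5]=51

Derivation:
vaddr = 300 = 0b100101100
Split: l1_idx=4, l2_idx=5, offset=4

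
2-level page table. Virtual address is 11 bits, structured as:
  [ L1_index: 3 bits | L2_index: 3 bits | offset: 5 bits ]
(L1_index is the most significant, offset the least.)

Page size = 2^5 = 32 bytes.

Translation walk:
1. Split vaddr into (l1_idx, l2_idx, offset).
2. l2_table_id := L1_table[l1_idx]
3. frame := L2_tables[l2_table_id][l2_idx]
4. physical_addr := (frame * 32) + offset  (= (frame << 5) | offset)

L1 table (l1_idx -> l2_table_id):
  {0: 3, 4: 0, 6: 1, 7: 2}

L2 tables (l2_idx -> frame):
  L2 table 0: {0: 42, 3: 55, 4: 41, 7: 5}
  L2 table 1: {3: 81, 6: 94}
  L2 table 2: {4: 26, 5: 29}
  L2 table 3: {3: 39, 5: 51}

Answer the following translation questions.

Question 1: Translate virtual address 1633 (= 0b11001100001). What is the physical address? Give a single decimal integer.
vaddr = 1633 = 0b11001100001
Split: l1_idx=6, l2_idx=3, offset=1
L1[6] = 1
L2[1][3] = 81
paddr = 81 * 32 + 1 = 2593

Answer: 2593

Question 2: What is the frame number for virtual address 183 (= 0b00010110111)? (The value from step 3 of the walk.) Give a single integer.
Answer: 51

Derivation:
vaddr = 183: l1_idx=0, l2_idx=5
L1[0] = 3; L2[3][5] = 51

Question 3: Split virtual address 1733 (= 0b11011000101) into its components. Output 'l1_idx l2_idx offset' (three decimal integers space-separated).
Answer: 6 6 5

Derivation:
vaddr = 1733 = 0b11011000101
  top 3 bits -> l1_idx = 6
  next 3 bits -> l2_idx = 6
  bottom 5 bits -> offset = 5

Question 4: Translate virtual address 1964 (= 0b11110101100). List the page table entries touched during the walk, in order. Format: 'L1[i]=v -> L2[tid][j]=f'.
Answer: L1[7]=2 -> L2[2][5]=29

Derivation:
vaddr = 1964 = 0b11110101100
Split: l1_idx=7, l2_idx=5, offset=12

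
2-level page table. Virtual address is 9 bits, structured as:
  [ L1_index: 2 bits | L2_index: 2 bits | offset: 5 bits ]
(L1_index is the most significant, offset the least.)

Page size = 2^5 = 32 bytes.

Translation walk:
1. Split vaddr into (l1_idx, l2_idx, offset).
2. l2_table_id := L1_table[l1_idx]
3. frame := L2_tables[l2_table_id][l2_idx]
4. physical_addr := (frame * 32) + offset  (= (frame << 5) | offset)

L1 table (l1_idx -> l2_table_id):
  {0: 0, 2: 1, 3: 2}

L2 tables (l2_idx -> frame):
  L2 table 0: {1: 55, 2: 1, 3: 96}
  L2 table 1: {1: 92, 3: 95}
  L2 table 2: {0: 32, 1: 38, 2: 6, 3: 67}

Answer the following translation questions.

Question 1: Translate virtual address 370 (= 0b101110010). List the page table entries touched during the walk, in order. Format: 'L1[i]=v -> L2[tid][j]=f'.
vaddr = 370 = 0b101110010
Split: l1_idx=2, l2_idx=3, offset=18

Answer: L1[2]=1 -> L2[1][3]=95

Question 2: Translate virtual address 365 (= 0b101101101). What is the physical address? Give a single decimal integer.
vaddr = 365 = 0b101101101
Split: l1_idx=2, l2_idx=3, offset=13
L1[2] = 1
L2[1][3] = 95
paddr = 95 * 32 + 13 = 3053

Answer: 3053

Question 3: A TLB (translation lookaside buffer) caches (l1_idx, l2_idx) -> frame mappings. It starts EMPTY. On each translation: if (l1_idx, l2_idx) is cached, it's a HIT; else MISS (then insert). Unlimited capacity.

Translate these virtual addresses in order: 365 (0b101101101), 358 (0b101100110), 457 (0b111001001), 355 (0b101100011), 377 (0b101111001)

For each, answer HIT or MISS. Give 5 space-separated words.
vaddr=365: (2,3) not in TLB -> MISS, insert
vaddr=358: (2,3) in TLB -> HIT
vaddr=457: (3,2) not in TLB -> MISS, insert
vaddr=355: (2,3) in TLB -> HIT
vaddr=377: (2,3) in TLB -> HIT

Answer: MISS HIT MISS HIT HIT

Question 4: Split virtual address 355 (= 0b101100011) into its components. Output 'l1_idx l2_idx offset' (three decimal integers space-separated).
vaddr = 355 = 0b101100011
  top 2 bits -> l1_idx = 2
  next 2 bits -> l2_idx = 3
  bottom 5 bits -> offset = 3

Answer: 2 3 3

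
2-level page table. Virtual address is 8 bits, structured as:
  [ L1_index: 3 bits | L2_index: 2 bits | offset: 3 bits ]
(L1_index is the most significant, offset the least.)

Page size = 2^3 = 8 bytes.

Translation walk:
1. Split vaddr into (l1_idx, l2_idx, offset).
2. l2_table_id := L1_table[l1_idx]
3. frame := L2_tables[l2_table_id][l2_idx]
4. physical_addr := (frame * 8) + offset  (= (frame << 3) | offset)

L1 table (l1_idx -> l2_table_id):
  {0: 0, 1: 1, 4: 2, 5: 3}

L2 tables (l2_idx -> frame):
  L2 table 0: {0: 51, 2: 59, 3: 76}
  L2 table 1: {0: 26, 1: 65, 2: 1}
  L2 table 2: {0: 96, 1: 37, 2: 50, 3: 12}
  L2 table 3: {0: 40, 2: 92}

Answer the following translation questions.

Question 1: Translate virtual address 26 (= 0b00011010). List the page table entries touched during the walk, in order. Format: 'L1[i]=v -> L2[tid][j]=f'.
vaddr = 26 = 0b00011010
Split: l1_idx=0, l2_idx=3, offset=2

Answer: L1[0]=0 -> L2[0][3]=76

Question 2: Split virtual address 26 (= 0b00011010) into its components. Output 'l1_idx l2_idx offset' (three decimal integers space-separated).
vaddr = 26 = 0b00011010
  top 3 bits -> l1_idx = 0
  next 2 bits -> l2_idx = 3
  bottom 3 bits -> offset = 2

Answer: 0 3 2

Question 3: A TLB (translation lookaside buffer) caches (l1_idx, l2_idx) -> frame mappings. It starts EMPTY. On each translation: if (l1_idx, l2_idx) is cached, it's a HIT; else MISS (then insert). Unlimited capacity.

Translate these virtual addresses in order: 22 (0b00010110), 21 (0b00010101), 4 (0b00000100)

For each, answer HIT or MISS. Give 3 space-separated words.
Answer: MISS HIT MISS

Derivation:
vaddr=22: (0,2) not in TLB -> MISS, insert
vaddr=21: (0,2) in TLB -> HIT
vaddr=4: (0,0) not in TLB -> MISS, insert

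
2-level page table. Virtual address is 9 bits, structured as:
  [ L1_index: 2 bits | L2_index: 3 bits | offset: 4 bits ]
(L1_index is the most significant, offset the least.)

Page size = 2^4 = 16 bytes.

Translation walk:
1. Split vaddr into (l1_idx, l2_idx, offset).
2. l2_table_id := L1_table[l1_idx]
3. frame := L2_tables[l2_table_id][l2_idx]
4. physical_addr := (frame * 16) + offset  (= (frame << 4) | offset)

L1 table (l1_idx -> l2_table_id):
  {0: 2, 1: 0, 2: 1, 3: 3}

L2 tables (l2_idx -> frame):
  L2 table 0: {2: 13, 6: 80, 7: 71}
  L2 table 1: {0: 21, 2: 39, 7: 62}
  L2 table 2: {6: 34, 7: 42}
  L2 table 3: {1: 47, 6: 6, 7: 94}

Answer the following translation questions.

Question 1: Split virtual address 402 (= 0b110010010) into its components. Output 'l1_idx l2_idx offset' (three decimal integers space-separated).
Answer: 3 1 2

Derivation:
vaddr = 402 = 0b110010010
  top 2 bits -> l1_idx = 3
  next 3 bits -> l2_idx = 1
  bottom 4 bits -> offset = 2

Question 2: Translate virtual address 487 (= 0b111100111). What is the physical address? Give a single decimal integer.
vaddr = 487 = 0b111100111
Split: l1_idx=3, l2_idx=6, offset=7
L1[3] = 3
L2[3][6] = 6
paddr = 6 * 16 + 7 = 103

Answer: 103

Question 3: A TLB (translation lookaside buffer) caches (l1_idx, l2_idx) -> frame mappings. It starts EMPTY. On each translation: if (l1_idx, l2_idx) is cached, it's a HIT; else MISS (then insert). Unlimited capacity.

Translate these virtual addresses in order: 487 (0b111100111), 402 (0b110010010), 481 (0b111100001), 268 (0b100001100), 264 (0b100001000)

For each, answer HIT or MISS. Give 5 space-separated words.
Answer: MISS MISS HIT MISS HIT

Derivation:
vaddr=487: (3,6) not in TLB -> MISS, insert
vaddr=402: (3,1) not in TLB -> MISS, insert
vaddr=481: (3,6) in TLB -> HIT
vaddr=268: (2,0) not in TLB -> MISS, insert
vaddr=264: (2,0) in TLB -> HIT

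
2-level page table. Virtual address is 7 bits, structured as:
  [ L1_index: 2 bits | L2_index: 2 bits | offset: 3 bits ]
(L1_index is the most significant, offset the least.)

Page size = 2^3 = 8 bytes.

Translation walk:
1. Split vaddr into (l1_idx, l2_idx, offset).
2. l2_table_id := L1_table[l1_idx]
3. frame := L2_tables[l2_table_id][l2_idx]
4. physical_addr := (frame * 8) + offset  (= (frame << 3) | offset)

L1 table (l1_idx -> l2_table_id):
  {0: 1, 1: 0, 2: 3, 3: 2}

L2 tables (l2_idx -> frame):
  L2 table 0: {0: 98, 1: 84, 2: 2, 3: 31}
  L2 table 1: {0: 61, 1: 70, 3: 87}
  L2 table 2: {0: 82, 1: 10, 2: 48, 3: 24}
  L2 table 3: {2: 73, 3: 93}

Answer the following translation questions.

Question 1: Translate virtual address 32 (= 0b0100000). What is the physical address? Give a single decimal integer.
vaddr = 32 = 0b0100000
Split: l1_idx=1, l2_idx=0, offset=0
L1[1] = 0
L2[0][0] = 98
paddr = 98 * 8 + 0 = 784

Answer: 784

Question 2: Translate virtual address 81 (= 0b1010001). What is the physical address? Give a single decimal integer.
vaddr = 81 = 0b1010001
Split: l1_idx=2, l2_idx=2, offset=1
L1[2] = 3
L2[3][2] = 73
paddr = 73 * 8 + 1 = 585

Answer: 585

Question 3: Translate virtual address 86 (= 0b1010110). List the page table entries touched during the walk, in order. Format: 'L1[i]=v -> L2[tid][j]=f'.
vaddr = 86 = 0b1010110
Split: l1_idx=2, l2_idx=2, offset=6

Answer: L1[2]=3 -> L2[3][2]=73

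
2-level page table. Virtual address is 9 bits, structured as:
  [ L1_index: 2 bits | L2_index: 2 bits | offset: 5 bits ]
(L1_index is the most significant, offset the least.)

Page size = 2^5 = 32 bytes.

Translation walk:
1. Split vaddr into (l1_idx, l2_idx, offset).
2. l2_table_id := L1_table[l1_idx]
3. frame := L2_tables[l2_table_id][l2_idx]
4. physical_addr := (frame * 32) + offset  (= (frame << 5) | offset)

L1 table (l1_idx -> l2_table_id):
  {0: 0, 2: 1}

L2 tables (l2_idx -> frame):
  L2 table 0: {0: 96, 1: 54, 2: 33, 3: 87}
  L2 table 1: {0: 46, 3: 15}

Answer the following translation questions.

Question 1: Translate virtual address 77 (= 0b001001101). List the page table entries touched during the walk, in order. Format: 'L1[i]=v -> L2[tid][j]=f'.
vaddr = 77 = 0b001001101
Split: l1_idx=0, l2_idx=2, offset=13

Answer: L1[0]=0 -> L2[0][2]=33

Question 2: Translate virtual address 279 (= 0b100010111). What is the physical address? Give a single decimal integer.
vaddr = 279 = 0b100010111
Split: l1_idx=2, l2_idx=0, offset=23
L1[2] = 1
L2[1][0] = 46
paddr = 46 * 32 + 23 = 1495

Answer: 1495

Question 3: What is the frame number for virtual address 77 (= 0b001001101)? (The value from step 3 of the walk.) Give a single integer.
Answer: 33

Derivation:
vaddr = 77: l1_idx=0, l2_idx=2
L1[0] = 0; L2[0][2] = 33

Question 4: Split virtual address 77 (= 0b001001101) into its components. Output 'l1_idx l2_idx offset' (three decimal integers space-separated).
vaddr = 77 = 0b001001101
  top 2 bits -> l1_idx = 0
  next 2 bits -> l2_idx = 2
  bottom 5 bits -> offset = 13

Answer: 0 2 13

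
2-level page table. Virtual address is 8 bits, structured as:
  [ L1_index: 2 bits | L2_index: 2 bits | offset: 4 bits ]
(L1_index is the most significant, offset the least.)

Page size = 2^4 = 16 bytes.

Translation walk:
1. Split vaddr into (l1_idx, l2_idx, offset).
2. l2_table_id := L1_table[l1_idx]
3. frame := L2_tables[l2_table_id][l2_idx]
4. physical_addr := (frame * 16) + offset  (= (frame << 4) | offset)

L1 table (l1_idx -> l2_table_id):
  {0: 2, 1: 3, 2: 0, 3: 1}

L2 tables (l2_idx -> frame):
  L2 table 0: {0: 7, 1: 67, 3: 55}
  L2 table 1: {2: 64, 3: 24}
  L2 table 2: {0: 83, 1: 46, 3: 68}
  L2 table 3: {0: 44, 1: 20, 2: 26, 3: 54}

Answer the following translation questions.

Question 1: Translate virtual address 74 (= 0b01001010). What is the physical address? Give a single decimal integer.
Answer: 714

Derivation:
vaddr = 74 = 0b01001010
Split: l1_idx=1, l2_idx=0, offset=10
L1[1] = 3
L2[3][0] = 44
paddr = 44 * 16 + 10 = 714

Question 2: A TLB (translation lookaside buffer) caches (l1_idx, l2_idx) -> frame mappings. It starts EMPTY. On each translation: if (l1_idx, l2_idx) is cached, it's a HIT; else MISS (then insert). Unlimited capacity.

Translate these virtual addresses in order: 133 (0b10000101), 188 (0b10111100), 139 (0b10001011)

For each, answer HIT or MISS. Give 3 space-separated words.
Answer: MISS MISS HIT

Derivation:
vaddr=133: (2,0) not in TLB -> MISS, insert
vaddr=188: (2,3) not in TLB -> MISS, insert
vaddr=139: (2,0) in TLB -> HIT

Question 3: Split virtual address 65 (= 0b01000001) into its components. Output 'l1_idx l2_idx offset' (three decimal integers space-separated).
vaddr = 65 = 0b01000001
  top 2 bits -> l1_idx = 1
  next 2 bits -> l2_idx = 0
  bottom 4 bits -> offset = 1

Answer: 1 0 1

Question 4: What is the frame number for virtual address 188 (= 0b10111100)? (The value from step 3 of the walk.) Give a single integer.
vaddr = 188: l1_idx=2, l2_idx=3
L1[2] = 0; L2[0][3] = 55

Answer: 55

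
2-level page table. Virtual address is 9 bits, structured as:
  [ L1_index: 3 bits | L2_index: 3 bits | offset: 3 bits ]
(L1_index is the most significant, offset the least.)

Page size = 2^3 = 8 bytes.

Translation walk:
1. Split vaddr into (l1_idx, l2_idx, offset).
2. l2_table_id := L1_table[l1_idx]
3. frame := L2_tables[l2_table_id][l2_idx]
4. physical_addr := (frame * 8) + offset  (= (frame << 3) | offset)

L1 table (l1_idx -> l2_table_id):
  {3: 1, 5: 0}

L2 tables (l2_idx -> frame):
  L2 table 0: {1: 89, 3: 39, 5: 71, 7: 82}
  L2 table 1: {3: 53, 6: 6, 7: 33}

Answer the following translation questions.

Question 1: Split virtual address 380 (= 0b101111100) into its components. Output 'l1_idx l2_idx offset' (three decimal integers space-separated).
Answer: 5 7 4

Derivation:
vaddr = 380 = 0b101111100
  top 3 bits -> l1_idx = 5
  next 3 bits -> l2_idx = 7
  bottom 3 bits -> offset = 4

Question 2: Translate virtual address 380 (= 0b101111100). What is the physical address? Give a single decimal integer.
vaddr = 380 = 0b101111100
Split: l1_idx=5, l2_idx=7, offset=4
L1[5] = 0
L2[0][7] = 82
paddr = 82 * 8 + 4 = 660

Answer: 660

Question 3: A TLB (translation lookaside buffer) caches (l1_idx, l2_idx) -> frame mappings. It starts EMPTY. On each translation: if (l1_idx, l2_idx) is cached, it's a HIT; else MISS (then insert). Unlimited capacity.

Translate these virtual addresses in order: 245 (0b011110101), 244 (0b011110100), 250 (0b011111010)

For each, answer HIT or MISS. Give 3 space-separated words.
vaddr=245: (3,6) not in TLB -> MISS, insert
vaddr=244: (3,6) in TLB -> HIT
vaddr=250: (3,7) not in TLB -> MISS, insert

Answer: MISS HIT MISS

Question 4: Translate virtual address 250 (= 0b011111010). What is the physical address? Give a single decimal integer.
Answer: 266

Derivation:
vaddr = 250 = 0b011111010
Split: l1_idx=3, l2_idx=7, offset=2
L1[3] = 1
L2[1][7] = 33
paddr = 33 * 8 + 2 = 266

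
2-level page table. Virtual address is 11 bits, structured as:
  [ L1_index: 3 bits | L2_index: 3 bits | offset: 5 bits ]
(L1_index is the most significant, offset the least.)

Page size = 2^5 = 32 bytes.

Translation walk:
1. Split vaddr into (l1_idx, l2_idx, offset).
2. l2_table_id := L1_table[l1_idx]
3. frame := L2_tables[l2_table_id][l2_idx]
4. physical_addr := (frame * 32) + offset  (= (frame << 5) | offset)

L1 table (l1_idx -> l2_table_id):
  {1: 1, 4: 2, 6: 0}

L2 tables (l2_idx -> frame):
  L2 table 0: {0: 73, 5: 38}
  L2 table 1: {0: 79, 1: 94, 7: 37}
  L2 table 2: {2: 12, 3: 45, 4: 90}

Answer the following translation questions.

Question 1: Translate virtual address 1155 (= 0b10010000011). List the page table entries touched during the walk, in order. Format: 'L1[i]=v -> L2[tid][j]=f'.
vaddr = 1155 = 0b10010000011
Split: l1_idx=4, l2_idx=4, offset=3

Answer: L1[4]=2 -> L2[2][4]=90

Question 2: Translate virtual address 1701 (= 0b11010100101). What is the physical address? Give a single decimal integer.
vaddr = 1701 = 0b11010100101
Split: l1_idx=6, l2_idx=5, offset=5
L1[6] = 0
L2[0][5] = 38
paddr = 38 * 32 + 5 = 1221

Answer: 1221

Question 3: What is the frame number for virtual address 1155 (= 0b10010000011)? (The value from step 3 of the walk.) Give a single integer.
Answer: 90

Derivation:
vaddr = 1155: l1_idx=4, l2_idx=4
L1[4] = 2; L2[2][4] = 90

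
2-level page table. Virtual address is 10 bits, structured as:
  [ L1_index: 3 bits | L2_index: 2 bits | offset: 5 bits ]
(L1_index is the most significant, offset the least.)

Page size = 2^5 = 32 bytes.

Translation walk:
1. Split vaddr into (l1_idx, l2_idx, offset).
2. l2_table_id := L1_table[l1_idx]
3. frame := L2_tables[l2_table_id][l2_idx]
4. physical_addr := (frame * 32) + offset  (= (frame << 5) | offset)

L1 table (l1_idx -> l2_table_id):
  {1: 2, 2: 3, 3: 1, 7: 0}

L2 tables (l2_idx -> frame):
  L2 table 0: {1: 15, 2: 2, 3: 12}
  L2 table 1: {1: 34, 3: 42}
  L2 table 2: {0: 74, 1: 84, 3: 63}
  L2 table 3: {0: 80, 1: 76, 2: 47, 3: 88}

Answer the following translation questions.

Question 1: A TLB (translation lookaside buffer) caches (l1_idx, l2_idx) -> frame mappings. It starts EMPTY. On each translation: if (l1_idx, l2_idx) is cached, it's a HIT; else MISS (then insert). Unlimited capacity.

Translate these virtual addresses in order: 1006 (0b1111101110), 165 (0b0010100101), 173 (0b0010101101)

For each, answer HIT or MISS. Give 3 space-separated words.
vaddr=1006: (7,3) not in TLB -> MISS, insert
vaddr=165: (1,1) not in TLB -> MISS, insert
vaddr=173: (1,1) in TLB -> HIT

Answer: MISS MISS HIT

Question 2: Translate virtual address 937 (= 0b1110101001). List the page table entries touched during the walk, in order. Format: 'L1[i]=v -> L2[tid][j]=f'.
vaddr = 937 = 0b1110101001
Split: l1_idx=7, l2_idx=1, offset=9

Answer: L1[7]=0 -> L2[0][1]=15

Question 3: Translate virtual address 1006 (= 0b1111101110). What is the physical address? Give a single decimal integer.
vaddr = 1006 = 0b1111101110
Split: l1_idx=7, l2_idx=3, offset=14
L1[7] = 0
L2[0][3] = 12
paddr = 12 * 32 + 14 = 398

Answer: 398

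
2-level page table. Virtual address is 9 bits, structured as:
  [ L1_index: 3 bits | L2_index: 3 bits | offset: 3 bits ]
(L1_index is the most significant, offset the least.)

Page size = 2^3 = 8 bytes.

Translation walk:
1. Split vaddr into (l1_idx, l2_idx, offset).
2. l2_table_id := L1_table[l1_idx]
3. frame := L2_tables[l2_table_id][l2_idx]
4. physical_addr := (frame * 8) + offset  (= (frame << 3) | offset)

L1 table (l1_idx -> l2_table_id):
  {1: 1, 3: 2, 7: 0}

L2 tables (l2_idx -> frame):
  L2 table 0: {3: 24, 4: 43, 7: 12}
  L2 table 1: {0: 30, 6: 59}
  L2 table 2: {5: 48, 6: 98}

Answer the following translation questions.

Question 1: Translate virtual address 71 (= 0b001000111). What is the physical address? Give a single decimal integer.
Answer: 247

Derivation:
vaddr = 71 = 0b001000111
Split: l1_idx=1, l2_idx=0, offset=7
L1[1] = 1
L2[1][0] = 30
paddr = 30 * 8 + 7 = 247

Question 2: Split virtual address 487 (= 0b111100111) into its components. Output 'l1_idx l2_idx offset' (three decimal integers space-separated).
Answer: 7 4 7

Derivation:
vaddr = 487 = 0b111100111
  top 3 bits -> l1_idx = 7
  next 3 bits -> l2_idx = 4
  bottom 3 bits -> offset = 7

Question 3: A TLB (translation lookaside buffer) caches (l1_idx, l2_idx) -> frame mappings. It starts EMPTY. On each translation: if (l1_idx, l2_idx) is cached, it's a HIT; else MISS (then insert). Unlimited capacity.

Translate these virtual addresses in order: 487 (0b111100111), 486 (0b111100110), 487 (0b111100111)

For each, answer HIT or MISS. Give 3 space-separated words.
vaddr=487: (7,4) not in TLB -> MISS, insert
vaddr=486: (7,4) in TLB -> HIT
vaddr=487: (7,4) in TLB -> HIT

Answer: MISS HIT HIT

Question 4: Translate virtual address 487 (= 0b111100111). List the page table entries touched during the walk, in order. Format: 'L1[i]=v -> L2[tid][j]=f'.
Answer: L1[7]=0 -> L2[0][4]=43

Derivation:
vaddr = 487 = 0b111100111
Split: l1_idx=7, l2_idx=4, offset=7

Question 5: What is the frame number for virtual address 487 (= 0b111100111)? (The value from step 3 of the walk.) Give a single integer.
vaddr = 487: l1_idx=7, l2_idx=4
L1[7] = 0; L2[0][4] = 43

Answer: 43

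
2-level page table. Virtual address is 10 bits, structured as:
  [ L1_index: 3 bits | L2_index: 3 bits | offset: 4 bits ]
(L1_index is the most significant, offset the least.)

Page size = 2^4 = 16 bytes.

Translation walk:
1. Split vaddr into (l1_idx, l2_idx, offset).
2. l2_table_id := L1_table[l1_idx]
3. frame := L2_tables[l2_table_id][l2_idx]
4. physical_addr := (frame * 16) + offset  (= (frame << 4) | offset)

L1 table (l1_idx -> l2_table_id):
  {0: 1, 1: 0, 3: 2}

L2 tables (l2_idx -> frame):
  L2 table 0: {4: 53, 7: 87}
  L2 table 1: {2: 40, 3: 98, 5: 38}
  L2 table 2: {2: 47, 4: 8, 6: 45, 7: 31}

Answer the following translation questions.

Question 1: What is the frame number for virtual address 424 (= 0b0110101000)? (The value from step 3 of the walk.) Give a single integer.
vaddr = 424: l1_idx=3, l2_idx=2
L1[3] = 2; L2[2][2] = 47

Answer: 47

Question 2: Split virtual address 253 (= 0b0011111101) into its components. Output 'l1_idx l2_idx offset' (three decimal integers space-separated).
Answer: 1 7 13

Derivation:
vaddr = 253 = 0b0011111101
  top 3 bits -> l1_idx = 1
  next 3 bits -> l2_idx = 7
  bottom 4 bits -> offset = 13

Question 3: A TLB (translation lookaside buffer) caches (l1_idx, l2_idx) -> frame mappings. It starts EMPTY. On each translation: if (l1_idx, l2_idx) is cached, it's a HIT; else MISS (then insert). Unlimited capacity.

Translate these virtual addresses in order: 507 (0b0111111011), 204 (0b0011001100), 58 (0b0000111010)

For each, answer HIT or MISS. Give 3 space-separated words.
Answer: MISS MISS MISS

Derivation:
vaddr=507: (3,7) not in TLB -> MISS, insert
vaddr=204: (1,4) not in TLB -> MISS, insert
vaddr=58: (0,3) not in TLB -> MISS, insert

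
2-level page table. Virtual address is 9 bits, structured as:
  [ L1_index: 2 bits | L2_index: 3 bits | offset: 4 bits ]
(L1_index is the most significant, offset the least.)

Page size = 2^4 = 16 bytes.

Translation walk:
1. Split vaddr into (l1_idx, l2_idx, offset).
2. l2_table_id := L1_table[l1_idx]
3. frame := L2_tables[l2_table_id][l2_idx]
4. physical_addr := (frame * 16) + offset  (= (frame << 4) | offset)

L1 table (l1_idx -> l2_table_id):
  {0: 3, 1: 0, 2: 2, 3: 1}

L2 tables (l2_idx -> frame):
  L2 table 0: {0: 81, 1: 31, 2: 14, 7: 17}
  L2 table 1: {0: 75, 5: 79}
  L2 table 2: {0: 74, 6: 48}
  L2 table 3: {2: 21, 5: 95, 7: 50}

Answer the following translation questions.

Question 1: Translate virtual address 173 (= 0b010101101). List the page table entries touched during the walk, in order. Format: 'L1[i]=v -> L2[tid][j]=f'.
vaddr = 173 = 0b010101101
Split: l1_idx=1, l2_idx=2, offset=13

Answer: L1[1]=0 -> L2[0][2]=14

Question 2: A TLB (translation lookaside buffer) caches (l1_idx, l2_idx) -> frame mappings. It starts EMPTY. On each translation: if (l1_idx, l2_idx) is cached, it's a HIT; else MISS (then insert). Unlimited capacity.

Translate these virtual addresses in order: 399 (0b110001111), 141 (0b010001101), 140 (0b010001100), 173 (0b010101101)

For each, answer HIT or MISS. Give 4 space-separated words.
Answer: MISS MISS HIT MISS

Derivation:
vaddr=399: (3,0) not in TLB -> MISS, insert
vaddr=141: (1,0) not in TLB -> MISS, insert
vaddr=140: (1,0) in TLB -> HIT
vaddr=173: (1,2) not in TLB -> MISS, insert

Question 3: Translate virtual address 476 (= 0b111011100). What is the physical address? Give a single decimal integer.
Answer: 1276

Derivation:
vaddr = 476 = 0b111011100
Split: l1_idx=3, l2_idx=5, offset=12
L1[3] = 1
L2[1][5] = 79
paddr = 79 * 16 + 12 = 1276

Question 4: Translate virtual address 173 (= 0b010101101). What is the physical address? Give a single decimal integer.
Answer: 237

Derivation:
vaddr = 173 = 0b010101101
Split: l1_idx=1, l2_idx=2, offset=13
L1[1] = 0
L2[0][2] = 14
paddr = 14 * 16 + 13 = 237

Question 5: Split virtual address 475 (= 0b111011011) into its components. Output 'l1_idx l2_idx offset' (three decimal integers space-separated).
Answer: 3 5 11

Derivation:
vaddr = 475 = 0b111011011
  top 2 bits -> l1_idx = 3
  next 3 bits -> l2_idx = 5
  bottom 4 bits -> offset = 11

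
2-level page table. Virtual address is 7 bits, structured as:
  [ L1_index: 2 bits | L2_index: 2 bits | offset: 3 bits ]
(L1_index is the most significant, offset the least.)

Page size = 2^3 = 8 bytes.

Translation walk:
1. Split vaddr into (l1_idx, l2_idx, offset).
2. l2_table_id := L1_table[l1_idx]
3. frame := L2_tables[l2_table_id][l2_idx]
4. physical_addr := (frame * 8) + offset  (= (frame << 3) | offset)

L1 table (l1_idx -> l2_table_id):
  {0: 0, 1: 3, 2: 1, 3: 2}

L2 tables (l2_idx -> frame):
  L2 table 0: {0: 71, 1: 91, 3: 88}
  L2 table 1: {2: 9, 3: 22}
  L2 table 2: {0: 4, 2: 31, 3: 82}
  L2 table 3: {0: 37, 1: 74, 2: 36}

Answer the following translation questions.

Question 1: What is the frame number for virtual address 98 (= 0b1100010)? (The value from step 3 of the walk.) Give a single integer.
vaddr = 98: l1_idx=3, l2_idx=0
L1[3] = 2; L2[2][0] = 4

Answer: 4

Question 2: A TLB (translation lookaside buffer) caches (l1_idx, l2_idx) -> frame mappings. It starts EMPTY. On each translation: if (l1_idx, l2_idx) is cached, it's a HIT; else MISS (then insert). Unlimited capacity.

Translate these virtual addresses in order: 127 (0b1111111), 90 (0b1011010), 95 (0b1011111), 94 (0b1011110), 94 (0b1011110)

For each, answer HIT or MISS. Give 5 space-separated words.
vaddr=127: (3,3) not in TLB -> MISS, insert
vaddr=90: (2,3) not in TLB -> MISS, insert
vaddr=95: (2,3) in TLB -> HIT
vaddr=94: (2,3) in TLB -> HIT
vaddr=94: (2,3) in TLB -> HIT

Answer: MISS MISS HIT HIT HIT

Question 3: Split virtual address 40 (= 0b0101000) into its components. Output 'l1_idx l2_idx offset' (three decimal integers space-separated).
vaddr = 40 = 0b0101000
  top 2 bits -> l1_idx = 1
  next 2 bits -> l2_idx = 1
  bottom 3 bits -> offset = 0

Answer: 1 1 0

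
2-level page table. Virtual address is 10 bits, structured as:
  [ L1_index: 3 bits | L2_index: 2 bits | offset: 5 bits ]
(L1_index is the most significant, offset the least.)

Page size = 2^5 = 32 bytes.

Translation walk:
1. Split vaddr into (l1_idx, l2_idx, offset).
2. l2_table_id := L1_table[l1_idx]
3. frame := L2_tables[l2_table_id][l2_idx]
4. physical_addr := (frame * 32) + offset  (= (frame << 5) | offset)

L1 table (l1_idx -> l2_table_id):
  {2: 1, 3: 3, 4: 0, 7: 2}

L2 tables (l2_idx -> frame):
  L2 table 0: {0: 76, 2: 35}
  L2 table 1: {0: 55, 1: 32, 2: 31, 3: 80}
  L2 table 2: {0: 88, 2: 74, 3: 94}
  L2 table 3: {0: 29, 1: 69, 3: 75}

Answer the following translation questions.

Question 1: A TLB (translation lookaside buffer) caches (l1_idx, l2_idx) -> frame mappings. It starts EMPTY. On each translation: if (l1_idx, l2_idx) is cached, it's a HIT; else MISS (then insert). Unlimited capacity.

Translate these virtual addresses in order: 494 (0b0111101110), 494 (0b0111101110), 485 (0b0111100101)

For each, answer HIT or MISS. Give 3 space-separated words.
vaddr=494: (3,3) not in TLB -> MISS, insert
vaddr=494: (3,3) in TLB -> HIT
vaddr=485: (3,3) in TLB -> HIT

Answer: MISS HIT HIT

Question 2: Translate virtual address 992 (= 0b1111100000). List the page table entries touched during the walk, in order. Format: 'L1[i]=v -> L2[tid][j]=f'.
Answer: L1[7]=2 -> L2[2][3]=94

Derivation:
vaddr = 992 = 0b1111100000
Split: l1_idx=7, l2_idx=3, offset=0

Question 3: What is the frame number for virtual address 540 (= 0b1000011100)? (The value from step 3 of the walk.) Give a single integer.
vaddr = 540: l1_idx=4, l2_idx=0
L1[4] = 0; L2[0][0] = 76

Answer: 76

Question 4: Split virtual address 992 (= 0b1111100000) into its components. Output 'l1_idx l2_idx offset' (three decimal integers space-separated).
Answer: 7 3 0

Derivation:
vaddr = 992 = 0b1111100000
  top 3 bits -> l1_idx = 7
  next 2 bits -> l2_idx = 3
  bottom 5 bits -> offset = 0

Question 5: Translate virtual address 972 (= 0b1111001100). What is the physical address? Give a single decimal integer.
Answer: 2380

Derivation:
vaddr = 972 = 0b1111001100
Split: l1_idx=7, l2_idx=2, offset=12
L1[7] = 2
L2[2][2] = 74
paddr = 74 * 32 + 12 = 2380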